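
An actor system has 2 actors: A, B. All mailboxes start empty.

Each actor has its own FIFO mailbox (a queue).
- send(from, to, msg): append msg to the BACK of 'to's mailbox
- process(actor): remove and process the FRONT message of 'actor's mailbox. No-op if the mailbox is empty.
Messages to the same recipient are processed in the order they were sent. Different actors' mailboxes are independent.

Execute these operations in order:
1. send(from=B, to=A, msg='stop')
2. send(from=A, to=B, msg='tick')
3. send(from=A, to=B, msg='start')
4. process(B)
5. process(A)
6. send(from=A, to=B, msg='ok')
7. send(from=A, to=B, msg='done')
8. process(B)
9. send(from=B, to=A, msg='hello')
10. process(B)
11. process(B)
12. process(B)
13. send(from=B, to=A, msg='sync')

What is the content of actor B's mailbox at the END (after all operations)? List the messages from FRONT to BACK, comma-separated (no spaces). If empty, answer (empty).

Answer: (empty)

Derivation:
After 1 (send(from=B, to=A, msg='stop')): A:[stop] B:[]
After 2 (send(from=A, to=B, msg='tick')): A:[stop] B:[tick]
After 3 (send(from=A, to=B, msg='start')): A:[stop] B:[tick,start]
After 4 (process(B)): A:[stop] B:[start]
After 5 (process(A)): A:[] B:[start]
After 6 (send(from=A, to=B, msg='ok')): A:[] B:[start,ok]
After 7 (send(from=A, to=B, msg='done')): A:[] B:[start,ok,done]
After 8 (process(B)): A:[] B:[ok,done]
After 9 (send(from=B, to=A, msg='hello')): A:[hello] B:[ok,done]
After 10 (process(B)): A:[hello] B:[done]
After 11 (process(B)): A:[hello] B:[]
After 12 (process(B)): A:[hello] B:[]
After 13 (send(from=B, to=A, msg='sync')): A:[hello,sync] B:[]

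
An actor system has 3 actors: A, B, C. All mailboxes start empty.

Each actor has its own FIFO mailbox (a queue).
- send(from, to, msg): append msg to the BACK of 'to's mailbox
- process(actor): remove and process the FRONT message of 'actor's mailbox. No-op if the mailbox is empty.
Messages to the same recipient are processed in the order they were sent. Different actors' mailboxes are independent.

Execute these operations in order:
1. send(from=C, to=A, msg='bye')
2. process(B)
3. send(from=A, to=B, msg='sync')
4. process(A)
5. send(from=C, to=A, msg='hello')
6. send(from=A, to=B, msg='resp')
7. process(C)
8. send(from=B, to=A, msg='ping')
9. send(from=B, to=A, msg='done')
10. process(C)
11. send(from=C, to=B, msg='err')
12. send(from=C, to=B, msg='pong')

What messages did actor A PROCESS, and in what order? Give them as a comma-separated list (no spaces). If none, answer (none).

After 1 (send(from=C, to=A, msg='bye')): A:[bye] B:[] C:[]
After 2 (process(B)): A:[bye] B:[] C:[]
After 3 (send(from=A, to=B, msg='sync')): A:[bye] B:[sync] C:[]
After 4 (process(A)): A:[] B:[sync] C:[]
After 5 (send(from=C, to=A, msg='hello')): A:[hello] B:[sync] C:[]
After 6 (send(from=A, to=B, msg='resp')): A:[hello] B:[sync,resp] C:[]
After 7 (process(C)): A:[hello] B:[sync,resp] C:[]
After 8 (send(from=B, to=A, msg='ping')): A:[hello,ping] B:[sync,resp] C:[]
After 9 (send(from=B, to=A, msg='done')): A:[hello,ping,done] B:[sync,resp] C:[]
After 10 (process(C)): A:[hello,ping,done] B:[sync,resp] C:[]
After 11 (send(from=C, to=B, msg='err')): A:[hello,ping,done] B:[sync,resp,err] C:[]
After 12 (send(from=C, to=B, msg='pong')): A:[hello,ping,done] B:[sync,resp,err,pong] C:[]

Answer: bye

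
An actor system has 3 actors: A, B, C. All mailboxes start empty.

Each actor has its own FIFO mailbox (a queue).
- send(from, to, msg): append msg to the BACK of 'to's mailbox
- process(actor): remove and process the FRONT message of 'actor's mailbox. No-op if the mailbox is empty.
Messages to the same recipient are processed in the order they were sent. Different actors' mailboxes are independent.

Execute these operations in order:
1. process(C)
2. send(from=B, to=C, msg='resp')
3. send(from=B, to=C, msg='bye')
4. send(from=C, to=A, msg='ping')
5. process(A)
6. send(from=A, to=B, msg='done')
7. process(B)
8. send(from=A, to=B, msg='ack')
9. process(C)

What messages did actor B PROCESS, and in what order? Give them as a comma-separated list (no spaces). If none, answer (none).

Answer: done

Derivation:
After 1 (process(C)): A:[] B:[] C:[]
After 2 (send(from=B, to=C, msg='resp')): A:[] B:[] C:[resp]
After 3 (send(from=B, to=C, msg='bye')): A:[] B:[] C:[resp,bye]
After 4 (send(from=C, to=A, msg='ping')): A:[ping] B:[] C:[resp,bye]
After 5 (process(A)): A:[] B:[] C:[resp,bye]
After 6 (send(from=A, to=B, msg='done')): A:[] B:[done] C:[resp,bye]
After 7 (process(B)): A:[] B:[] C:[resp,bye]
After 8 (send(from=A, to=B, msg='ack')): A:[] B:[ack] C:[resp,bye]
After 9 (process(C)): A:[] B:[ack] C:[bye]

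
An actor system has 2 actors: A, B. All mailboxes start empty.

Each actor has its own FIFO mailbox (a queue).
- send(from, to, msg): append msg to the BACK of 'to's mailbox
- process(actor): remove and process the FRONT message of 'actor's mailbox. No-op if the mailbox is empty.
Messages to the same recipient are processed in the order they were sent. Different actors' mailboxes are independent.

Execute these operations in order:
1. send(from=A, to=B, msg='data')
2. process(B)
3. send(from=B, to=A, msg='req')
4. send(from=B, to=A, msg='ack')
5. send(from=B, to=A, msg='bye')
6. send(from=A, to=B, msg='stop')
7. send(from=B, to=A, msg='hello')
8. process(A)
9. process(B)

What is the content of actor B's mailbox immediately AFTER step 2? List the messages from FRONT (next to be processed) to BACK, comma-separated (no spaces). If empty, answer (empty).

After 1 (send(from=A, to=B, msg='data')): A:[] B:[data]
After 2 (process(B)): A:[] B:[]

(empty)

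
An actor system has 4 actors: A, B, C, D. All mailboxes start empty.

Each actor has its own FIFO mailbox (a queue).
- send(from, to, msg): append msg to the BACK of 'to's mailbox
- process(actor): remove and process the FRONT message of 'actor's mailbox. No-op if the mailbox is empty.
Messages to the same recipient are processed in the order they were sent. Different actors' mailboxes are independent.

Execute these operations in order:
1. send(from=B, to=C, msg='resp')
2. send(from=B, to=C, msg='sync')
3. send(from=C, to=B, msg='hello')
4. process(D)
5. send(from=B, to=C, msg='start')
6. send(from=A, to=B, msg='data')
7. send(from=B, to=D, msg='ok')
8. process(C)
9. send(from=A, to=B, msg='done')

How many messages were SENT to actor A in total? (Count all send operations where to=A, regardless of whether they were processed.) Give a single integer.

After 1 (send(from=B, to=C, msg='resp')): A:[] B:[] C:[resp] D:[]
After 2 (send(from=B, to=C, msg='sync')): A:[] B:[] C:[resp,sync] D:[]
After 3 (send(from=C, to=B, msg='hello')): A:[] B:[hello] C:[resp,sync] D:[]
After 4 (process(D)): A:[] B:[hello] C:[resp,sync] D:[]
After 5 (send(from=B, to=C, msg='start')): A:[] B:[hello] C:[resp,sync,start] D:[]
After 6 (send(from=A, to=B, msg='data')): A:[] B:[hello,data] C:[resp,sync,start] D:[]
After 7 (send(from=B, to=D, msg='ok')): A:[] B:[hello,data] C:[resp,sync,start] D:[ok]
After 8 (process(C)): A:[] B:[hello,data] C:[sync,start] D:[ok]
After 9 (send(from=A, to=B, msg='done')): A:[] B:[hello,data,done] C:[sync,start] D:[ok]

Answer: 0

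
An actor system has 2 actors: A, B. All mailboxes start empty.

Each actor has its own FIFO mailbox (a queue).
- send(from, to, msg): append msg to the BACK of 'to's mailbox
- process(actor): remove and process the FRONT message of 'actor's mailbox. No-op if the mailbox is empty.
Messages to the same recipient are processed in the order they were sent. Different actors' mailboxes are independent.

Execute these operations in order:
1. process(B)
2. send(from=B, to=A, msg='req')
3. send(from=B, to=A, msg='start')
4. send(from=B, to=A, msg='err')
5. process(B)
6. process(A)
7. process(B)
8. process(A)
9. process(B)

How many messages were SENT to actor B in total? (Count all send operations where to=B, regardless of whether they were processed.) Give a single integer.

Answer: 0

Derivation:
After 1 (process(B)): A:[] B:[]
After 2 (send(from=B, to=A, msg='req')): A:[req] B:[]
After 3 (send(from=B, to=A, msg='start')): A:[req,start] B:[]
After 4 (send(from=B, to=A, msg='err')): A:[req,start,err] B:[]
After 5 (process(B)): A:[req,start,err] B:[]
After 6 (process(A)): A:[start,err] B:[]
After 7 (process(B)): A:[start,err] B:[]
After 8 (process(A)): A:[err] B:[]
After 9 (process(B)): A:[err] B:[]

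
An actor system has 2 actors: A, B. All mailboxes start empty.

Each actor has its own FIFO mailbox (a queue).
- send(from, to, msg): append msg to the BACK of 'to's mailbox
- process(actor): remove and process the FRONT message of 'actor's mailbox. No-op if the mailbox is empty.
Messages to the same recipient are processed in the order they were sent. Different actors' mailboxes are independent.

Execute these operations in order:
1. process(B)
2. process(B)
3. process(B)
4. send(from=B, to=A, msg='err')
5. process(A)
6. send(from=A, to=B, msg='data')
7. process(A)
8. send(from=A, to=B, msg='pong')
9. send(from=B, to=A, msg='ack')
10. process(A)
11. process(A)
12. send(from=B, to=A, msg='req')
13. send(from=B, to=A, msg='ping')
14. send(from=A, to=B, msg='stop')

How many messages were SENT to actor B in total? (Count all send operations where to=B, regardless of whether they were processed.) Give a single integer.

After 1 (process(B)): A:[] B:[]
After 2 (process(B)): A:[] B:[]
After 3 (process(B)): A:[] B:[]
After 4 (send(from=B, to=A, msg='err')): A:[err] B:[]
After 5 (process(A)): A:[] B:[]
After 6 (send(from=A, to=B, msg='data')): A:[] B:[data]
After 7 (process(A)): A:[] B:[data]
After 8 (send(from=A, to=B, msg='pong')): A:[] B:[data,pong]
After 9 (send(from=B, to=A, msg='ack')): A:[ack] B:[data,pong]
After 10 (process(A)): A:[] B:[data,pong]
After 11 (process(A)): A:[] B:[data,pong]
After 12 (send(from=B, to=A, msg='req')): A:[req] B:[data,pong]
After 13 (send(from=B, to=A, msg='ping')): A:[req,ping] B:[data,pong]
After 14 (send(from=A, to=B, msg='stop')): A:[req,ping] B:[data,pong,stop]

Answer: 3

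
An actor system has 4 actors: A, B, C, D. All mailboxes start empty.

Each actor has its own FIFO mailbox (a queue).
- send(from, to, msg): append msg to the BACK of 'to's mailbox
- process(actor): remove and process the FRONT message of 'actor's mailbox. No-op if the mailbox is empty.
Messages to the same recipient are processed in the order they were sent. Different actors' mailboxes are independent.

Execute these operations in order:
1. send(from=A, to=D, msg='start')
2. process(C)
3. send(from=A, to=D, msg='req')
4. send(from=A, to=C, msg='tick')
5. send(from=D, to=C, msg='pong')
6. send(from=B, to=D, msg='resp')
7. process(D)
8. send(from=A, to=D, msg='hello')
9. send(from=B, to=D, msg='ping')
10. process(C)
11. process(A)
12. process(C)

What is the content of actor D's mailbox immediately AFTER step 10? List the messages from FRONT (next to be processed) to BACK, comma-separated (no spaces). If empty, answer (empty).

After 1 (send(from=A, to=D, msg='start')): A:[] B:[] C:[] D:[start]
After 2 (process(C)): A:[] B:[] C:[] D:[start]
After 3 (send(from=A, to=D, msg='req')): A:[] B:[] C:[] D:[start,req]
After 4 (send(from=A, to=C, msg='tick')): A:[] B:[] C:[tick] D:[start,req]
After 5 (send(from=D, to=C, msg='pong')): A:[] B:[] C:[tick,pong] D:[start,req]
After 6 (send(from=B, to=D, msg='resp')): A:[] B:[] C:[tick,pong] D:[start,req,resp]
After 7 (process(D)): A:[] B:[] C:[tick,pong] D:[req,resp]
After 8 (send(from=A, to=D, msg='hello')): A:[] B:[] C:[tick,pong] D:[req,resp,hello]
After 9 (send(from=B, to=D, msg='ping')): A:[] B:[] C:[tick,pong] D:[req,resp,hello,ping]
After 10 (process(C)): A:[] B:[] C:[pong] D:[req,resp,hello,ping]

req,resp,hello,ping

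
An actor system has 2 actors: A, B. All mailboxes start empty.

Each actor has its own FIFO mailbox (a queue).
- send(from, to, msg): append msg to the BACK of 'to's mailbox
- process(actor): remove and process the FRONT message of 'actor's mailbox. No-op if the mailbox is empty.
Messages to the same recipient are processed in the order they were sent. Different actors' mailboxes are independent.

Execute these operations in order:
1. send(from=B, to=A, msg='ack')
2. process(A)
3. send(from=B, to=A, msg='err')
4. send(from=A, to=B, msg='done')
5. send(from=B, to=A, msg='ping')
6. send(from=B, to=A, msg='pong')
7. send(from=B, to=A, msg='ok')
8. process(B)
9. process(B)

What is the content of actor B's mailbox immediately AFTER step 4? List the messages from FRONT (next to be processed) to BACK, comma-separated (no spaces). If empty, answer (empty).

After 1 (send(from=B, to=A, msg='ack')): A:[ack] B:[]
After 2 (process(A)): A:[] B:[]
After 3 (send(from=B, to=A, msg='err')): A:[err] B:[]
After 4 (send(from=A, to=B, msg='done')): A:[err] B:[done]

done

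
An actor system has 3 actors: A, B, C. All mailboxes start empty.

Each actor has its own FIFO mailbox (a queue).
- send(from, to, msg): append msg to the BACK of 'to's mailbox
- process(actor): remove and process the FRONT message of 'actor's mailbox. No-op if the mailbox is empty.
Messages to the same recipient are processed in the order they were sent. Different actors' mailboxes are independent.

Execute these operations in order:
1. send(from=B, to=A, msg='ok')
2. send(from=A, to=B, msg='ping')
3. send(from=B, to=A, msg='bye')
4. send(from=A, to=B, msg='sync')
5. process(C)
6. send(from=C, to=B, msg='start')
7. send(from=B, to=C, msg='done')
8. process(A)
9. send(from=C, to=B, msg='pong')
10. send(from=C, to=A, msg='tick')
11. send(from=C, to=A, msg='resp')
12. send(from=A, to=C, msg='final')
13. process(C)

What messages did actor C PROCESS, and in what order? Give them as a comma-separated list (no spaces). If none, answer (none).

After 1 (send(from=B, to=A, msg='ok')): A:[ok] B:[] C:[]
After 2 (send(from=A, to=B, msg='ping')): A:[ok] B:[ping] C:[]
After 3 (send(from=B, to=A, msg='bye')): A:[ok,bye] B:[ping] C:[]
After 4 (send(from=A, to=B, msg='sync')): A:[ok,bye] B:[ping,sync] C:[]
After 5 (process(C)): A:[ok,bye] B:[ping,sync] C:[]
After 6 (send(from=C, to=B, msg='start')): A:[ok,bye] B:[ping,sync,start] C:[]
After 7 (send(from=B, to=C, msg='done')): A:[ok,bye] B:[ping,sync,start] C:[done]
After 8 (process(A)): A:[bye] B:[ping,sync,start] C:[done]
After 9 (send(from=C, to=B, msg='pong')): A:[bye] B:[ping,sync,start,pong] C:[done]
After 10 (send(from=C, to=A, msg='tick')): A:[bye,tick] B:[ping,sync,start,pong] C:[done]
After 11 (send(from=C, to=A, msg='resp')): A:[bye,tick,resp] B:[ping,sync,start,pong] C:[done]
After 12 (send(from=A, to=C, msg='final')): A:[bye,tick,resp] B:[ping,sync,start,pong] C:[done,final]
After 13 (process(C)): A:[bye,tick,resp] B:[ping,sync,start,pong] C:[final]

Answer: done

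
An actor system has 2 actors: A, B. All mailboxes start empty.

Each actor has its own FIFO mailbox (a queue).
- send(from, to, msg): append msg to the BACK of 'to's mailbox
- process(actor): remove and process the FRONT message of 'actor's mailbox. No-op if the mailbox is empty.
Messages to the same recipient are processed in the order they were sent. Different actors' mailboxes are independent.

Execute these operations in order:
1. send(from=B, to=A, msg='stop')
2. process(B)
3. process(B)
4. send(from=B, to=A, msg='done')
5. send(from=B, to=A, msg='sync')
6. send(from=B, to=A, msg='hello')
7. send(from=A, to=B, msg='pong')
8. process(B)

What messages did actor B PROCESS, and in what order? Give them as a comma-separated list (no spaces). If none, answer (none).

After 1 (send(from=B, to=A, msg='stop')): A:[stop] B:[]
After 2 (process(B)): A:[stop] B:[]
After 3 (process(B)): A:[stop] B:[]
After 4 (send(from=B, to=A, msg='done')): A:[stop,done] B:[]
After 5 (send(from=B, to=A, msg='sync')): A:[stop,done,sync] B:[]
After 6 (send(from=B, to=A, msg='hello')): A:[stop,done,sync,hello] B:[]
After 7 (send(from=A, to=B, msg='pong')): A:[stop,done,sync,hello] B:[pong]
After 8 (process(B)): A:[stop,done,sync,hello] B:[]

Answer: pong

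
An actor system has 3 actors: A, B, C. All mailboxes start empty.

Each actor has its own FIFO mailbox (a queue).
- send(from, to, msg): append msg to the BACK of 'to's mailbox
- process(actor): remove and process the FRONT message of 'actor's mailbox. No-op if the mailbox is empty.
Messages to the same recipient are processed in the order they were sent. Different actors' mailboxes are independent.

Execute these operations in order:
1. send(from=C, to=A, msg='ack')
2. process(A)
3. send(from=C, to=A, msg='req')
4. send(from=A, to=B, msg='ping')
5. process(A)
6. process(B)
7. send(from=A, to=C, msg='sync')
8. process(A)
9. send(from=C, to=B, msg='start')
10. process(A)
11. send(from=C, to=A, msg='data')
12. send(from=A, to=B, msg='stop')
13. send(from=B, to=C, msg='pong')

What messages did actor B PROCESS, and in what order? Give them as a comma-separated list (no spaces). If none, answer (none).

After 1 (send(from=C, to=A, msg='ack')): A:[ack] B:[] C:[]
After 2 (process(A)): A:[] B:[] C:[]
After 3 (send(from=C, to=A, msg='req')): A:[req] B:[] C:[]
After 4 (send(from=A, to=B, msg='ping')): A:[req] B:[ping] C:[]
After 5 (process(A)): A:[] B:[ping] C:[]
After 6 (process(B)): A:[] B:[] C:[]
After 7 (send(from=A, to=C, msg='sync')): A:[] B:[] C:[sync]
After 8 (process(A)): A:[] B:[] C:[sync]
After 9 (send(from=C, to=B, msg='start')): A:[] B:[start] C:[sync]
After 10 (process(A)): A:[] B:[start] C:[sync]
After 11 (send(from=C, to=A, msg='data')): A:[data] B:[start] C:[sync]
After 12 (send(from=A, to=B, msg='stop')): A:[data] B:[start,stop] C:[sync]
After 13 (send(from=B, to=C, msg='pong')): A:[data] B:[start,stop] C:[sync,pong]

Answer: ping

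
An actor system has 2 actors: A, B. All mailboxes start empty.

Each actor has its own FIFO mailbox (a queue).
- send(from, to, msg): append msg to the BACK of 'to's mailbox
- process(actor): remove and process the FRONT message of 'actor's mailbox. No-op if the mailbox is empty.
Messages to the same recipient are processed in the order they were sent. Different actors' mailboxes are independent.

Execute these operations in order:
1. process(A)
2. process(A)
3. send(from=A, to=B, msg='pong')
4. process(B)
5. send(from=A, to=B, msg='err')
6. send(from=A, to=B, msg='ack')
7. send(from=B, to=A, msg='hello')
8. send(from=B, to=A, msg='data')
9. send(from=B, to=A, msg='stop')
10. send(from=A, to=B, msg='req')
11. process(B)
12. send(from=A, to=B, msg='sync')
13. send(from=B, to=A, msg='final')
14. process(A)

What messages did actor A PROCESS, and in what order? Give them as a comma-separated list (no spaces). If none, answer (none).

Answer: hello

Derivation:
After 1 (process(A)): A:[] B:[]
After 2 (process(A)): A:[] B:[]
After 3 (send(from=A, to=B, msg='pong')): A:[] B:[pong]
After 4 (process(B)): A:[] B:[]
After 5 (send(from=A, to=B, msg='err')): A:[] B:[err]
After 6 (send(from=A, to=B, msg='ack')): A:[] B:[err,ack]
After 7 (send(from=B, to=A, msg='hello')): A:[hello] B:[err,ack]
After 8 (send(from=B, to=A, msg='data')): A:[hello,data] B:[err,ack]
After 9 (send(from=B, to=A, msg='stop')): A:[hello,data,stop] B:[err,ack]
After 10 (send(from=A, to=B, msg='req')): A:[hello,data,stop] B:[err,ack,req]
After 11 (process(B)): A:[hello,data,stop] B:[ack,req]
After 12 (send(from=A, to=B, msg='sync')): A:[hello,data,stop] B:[ack,req,sync]
After 13 (send(from=B, to=A, msg='final')): A:[hello,data,stop,final] B:[ack,req,sync]
After 14 (process(A)): A:[data,stop,final] B:[ack,req,sync]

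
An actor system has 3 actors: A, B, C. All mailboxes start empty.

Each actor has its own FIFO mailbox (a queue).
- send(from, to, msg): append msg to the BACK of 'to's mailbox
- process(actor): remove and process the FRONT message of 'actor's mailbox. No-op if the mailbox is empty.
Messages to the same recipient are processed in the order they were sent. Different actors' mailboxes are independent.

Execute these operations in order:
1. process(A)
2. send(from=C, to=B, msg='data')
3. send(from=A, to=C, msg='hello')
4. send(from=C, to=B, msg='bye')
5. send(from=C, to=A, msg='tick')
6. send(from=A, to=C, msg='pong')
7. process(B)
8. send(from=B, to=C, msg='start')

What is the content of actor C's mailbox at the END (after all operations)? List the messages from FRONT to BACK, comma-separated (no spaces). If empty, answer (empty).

After 1 (process(A)): A:[] B:[] C:[]
After 2 (send(from=C, to=B, msg='data')): A:[] B:[data] C:[]
After 3 (send(from=A, to=C, msg='hello')): A:[] B:[data] C:[hello]
After 4 (send(from=C, to=B, msg='bye')): A:[] B:[data,bye] C:[hello]
After 5 (send(from=C, to=A, msg='tick')): A:[tick] B:[data,bye] C:[hello]
After 6 (send(from=A, to=C, msg='pong')): A:[tick] B:[data,bye] C:[hello,pong]
After 7 (process(B)): A:[tick] B:[bye] C:[hello,pong]
After 8 (send(from=B, to=C, msg='start')): A:[tick] B:[bye] C:[hello,pong,start]

Answer: hello,pong,start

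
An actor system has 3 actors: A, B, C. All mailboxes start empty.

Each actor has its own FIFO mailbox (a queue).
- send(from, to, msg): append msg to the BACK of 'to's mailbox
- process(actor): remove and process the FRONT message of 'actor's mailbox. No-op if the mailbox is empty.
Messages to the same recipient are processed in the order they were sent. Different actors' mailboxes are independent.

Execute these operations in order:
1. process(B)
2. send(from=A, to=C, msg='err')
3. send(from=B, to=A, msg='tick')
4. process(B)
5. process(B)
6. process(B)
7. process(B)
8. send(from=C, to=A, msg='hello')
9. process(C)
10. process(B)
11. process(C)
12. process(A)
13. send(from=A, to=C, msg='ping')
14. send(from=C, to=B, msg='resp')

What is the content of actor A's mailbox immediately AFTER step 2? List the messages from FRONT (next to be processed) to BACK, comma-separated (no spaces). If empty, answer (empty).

After 1 (process(B)): A:[] B:[] C:[]
After 2 (send(from=A, to=C, msg='err')): A:[] B:[] C:[err]

(empty)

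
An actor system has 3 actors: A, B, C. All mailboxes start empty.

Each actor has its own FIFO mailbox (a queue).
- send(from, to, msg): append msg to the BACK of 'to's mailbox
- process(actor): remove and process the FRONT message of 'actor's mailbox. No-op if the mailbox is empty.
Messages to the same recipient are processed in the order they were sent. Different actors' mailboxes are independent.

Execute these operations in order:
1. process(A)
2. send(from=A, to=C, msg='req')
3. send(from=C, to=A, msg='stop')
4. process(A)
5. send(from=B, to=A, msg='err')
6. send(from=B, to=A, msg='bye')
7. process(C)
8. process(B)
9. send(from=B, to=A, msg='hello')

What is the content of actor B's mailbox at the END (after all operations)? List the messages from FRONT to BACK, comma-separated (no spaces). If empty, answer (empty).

After 1 (process(A)): A:[] B:[] C:[]
After 2 (send(from=A, to=C, msg='req')): A:[] B:[] C:[req]
After 3 (send(from=C, to=A, msg='stop')): A:[stop] B:[] C:[req]
After 4 (process(A)): A:[] B:[] C:[req]
After 5 (send(from=B, to=A, msg='err')): A:[err] B:[] C:[req]
After 6 (send(from=B, to=A, msg='bye')): A:[err,bye] B:[] C:[req]
After 7 (process(C)): A:[err,bye] B:[] C:[]
After 8 (process(B)): A:[err,bye] B:[] C:[]
After 9 (send(from=B, to=A, msg='hello')): A:[err,bye,hello] B:[] C:[]

Answer: (empty)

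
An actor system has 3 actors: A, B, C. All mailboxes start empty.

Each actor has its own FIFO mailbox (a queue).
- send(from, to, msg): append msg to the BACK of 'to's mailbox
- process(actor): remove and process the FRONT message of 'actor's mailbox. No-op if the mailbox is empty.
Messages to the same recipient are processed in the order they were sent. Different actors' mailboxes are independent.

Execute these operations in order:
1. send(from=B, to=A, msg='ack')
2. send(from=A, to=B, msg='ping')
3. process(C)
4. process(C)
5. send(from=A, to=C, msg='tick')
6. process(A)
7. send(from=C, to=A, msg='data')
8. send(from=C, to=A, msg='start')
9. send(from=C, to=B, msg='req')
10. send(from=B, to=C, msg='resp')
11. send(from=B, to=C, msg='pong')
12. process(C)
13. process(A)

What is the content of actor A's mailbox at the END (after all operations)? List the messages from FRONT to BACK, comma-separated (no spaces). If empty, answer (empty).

Answer: start

Derivation:
After 1 (send(from=B, to=A, msg='ack')): A:[ack] B:[] C:[]
After 2 (send(from=A, to=B, msg='ping')): A:[ack] B:[ping] C:[]
After 3 (process(C)): A:[ack] B:[ping] C:[]
After 4 (process(C)): A:[ack] B:[ping] C:[]
After 5 (send(from=A, to=C, msg='tick')): A:[ack] B:[ping] C:[tick]
After 6 (process(A)): A:[] B:[ping] C:[tick]
After 7 (send(from=C, to=A, msg='data')): A:[data] B:[ping] C:[tick]
After 8 (send(from=C, to=A, msg='start')): A:[data,start] B:[ping] C:[tick]
After 9 (send(from=C, to=B, msg='req')): A:[data,start] B:[ping,req] C:[tick]
After 10 (send(from=B, to=C, msg='resp')): A:[data,start] B:[ping,req] C:[tick,resp]
After 11 (send(from=B, to=C, msg='pong')): A:[data,start] B:[ping,req] C:[tick,resp,pong]
After 12 (process(C)): A:[data,start] B:[ping,req] C:[resp,pong]
After 13 (process(A)): A:[start] B:[ping,req] C:[resp,pong]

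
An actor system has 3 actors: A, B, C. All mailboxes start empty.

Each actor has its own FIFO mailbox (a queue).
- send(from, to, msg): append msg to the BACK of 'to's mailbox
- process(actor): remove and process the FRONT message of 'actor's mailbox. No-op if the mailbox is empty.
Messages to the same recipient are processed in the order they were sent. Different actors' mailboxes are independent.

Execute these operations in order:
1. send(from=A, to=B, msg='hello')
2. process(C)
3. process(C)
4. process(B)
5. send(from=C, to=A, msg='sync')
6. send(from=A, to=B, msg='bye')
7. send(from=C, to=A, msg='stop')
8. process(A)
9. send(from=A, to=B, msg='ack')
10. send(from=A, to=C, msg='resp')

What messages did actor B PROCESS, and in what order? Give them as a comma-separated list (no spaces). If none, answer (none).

After 1 (send(from=A, to=B, msg='hello')): A:[] B:[hello] C:[]
After 2 (process(C)): A:[] B:[hello] C:[]
After 3 (process(C)): A:[] B:[hello] C:[]
After 4 (process(B)): A:[] B:[] C:[]
After 5 (send(from=C, to=A, msg='sync')): A:[sync] B:[] C:[]
After 6 (send(from=A, to=B, msg='bye')): A:[sync] B:[bye] C:[]
After 7 (send(from=C, to=A, msg='stop')): A:[sync,stop] B:[bye] C:[]
After 8 (process(A)): A:[stop] B:[bye] C:[]
After 9 (send(from=A, to=B, msg='ack')): A:[stop] B:[bye,ack] C:[]
After 10 (send(from=A, to=C, msg='resp')): A:[stop] B:[bye,ack] C:[resp]

Answer: hello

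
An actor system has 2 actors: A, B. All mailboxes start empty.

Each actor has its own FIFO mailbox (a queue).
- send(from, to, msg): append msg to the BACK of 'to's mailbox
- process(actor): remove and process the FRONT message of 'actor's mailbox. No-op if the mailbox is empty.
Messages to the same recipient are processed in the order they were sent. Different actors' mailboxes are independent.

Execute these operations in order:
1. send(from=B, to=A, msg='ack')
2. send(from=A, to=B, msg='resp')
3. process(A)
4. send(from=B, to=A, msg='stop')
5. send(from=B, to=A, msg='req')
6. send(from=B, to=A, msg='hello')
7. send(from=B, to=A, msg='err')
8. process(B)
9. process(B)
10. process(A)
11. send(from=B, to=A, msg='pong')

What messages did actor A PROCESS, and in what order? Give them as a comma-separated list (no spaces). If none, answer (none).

After 1 (send(from=B, to=A, msg='ack')): A:[ack] B:[]
After 2 (send(from=A, to=B, msg='resp')): A:[ack] B:[resp]
After 3 (process(A)): A:[] B:[resp]
After 4 (send(from=B, to=A, msg='stop')): A:[stop] B:[resp]
After 5 (send(from=B, to=A, msg='req')): A:[stop,req] B:[resp]
After 6 (send(from=B, to=A, msg='hello')): A:[stop,req,hello] B:[resp]
After 7 (send(from=B, to=A, msg='err')): A:[stop,req,hello,err] B:[resp]
After 8 (process(B)): A:[stop,req,hello,err] B:[]
After 9 (process(B)): A:[stop,req,hello,err] B:[]
After 10 (process(A)): A:[req,hello,err] B:[]
After 11 (send(from=B, to=A, msg='pong')): A:[req,hello,err,pong] B:[]

Answer: ack,stop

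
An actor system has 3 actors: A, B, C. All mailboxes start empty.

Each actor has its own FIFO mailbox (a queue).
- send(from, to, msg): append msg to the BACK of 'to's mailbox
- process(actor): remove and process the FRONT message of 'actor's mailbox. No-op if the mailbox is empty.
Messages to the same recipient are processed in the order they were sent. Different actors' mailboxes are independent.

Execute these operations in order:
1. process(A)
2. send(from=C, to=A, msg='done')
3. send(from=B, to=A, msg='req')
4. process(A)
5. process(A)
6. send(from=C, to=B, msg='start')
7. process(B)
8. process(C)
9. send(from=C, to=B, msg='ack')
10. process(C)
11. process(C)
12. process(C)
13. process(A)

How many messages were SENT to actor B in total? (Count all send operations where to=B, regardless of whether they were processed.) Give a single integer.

After 1 (process(A)): A:[] B:[] C:[]
After 2 (send(from=C, to=A, msg='done')): A:[done] B:[] C:[]
After 3 (send(from=B, to=A, msg='req')): A:[done,req] B:[] C:[]
After 4 (process(A)): A:[req] B:[] C:[]
After 5 (process(A)): A:[] B:[] C:[]
After 6 (send(from=C, to=B, msg='start')): A:[] B:[start] C:[]
After 7 (process(B)): A:[] B:[] C:[]
After 8 (process(C)): A:[] B:[] C:[]
After 9 (send(from=C, to=B, msg='ack')): A:[] B:[ack] C:[]
After 10 (process(C)): A:[] B:[ack] C:[]
After 11 (process(C)): A:[] B:[ack] C:[]
After 12 (process(C)): A:[] B:[ack] C:[]
After 13 (process(A)): A:[] B:[ack] C:[]

Answer: 2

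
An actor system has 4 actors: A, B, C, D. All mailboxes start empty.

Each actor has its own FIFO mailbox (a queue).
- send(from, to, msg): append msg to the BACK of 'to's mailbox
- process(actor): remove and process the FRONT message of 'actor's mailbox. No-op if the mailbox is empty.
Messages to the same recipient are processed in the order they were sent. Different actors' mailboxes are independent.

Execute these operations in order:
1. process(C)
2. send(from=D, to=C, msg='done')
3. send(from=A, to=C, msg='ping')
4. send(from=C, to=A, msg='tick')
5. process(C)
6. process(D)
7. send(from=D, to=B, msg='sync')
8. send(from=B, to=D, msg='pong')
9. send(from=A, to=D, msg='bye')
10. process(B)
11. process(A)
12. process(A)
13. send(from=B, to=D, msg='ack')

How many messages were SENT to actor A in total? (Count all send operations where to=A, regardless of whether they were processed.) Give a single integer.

Answer: 1

Derivation:
After 1 (process(C)): A:[] B:[] C:[] D:[]
After 2 (send(from=D, to=C, msg='done')): A:[] B:[] C:[done] D:[]
After 3 (send(from=A, to=C, msg='ping')): A:[] B:[] C:[done,ping] D:[]
After 4 (send(from=C, to=A, msg='tick')): A:[tick] B:[] C:[done,ping] D:[]
After 5 (process(C)): A:[tick] B:[] C:[ping] D:[]
After 6 (process(D)): A:[tick] B:[] C:[ping] D:[]
After 7 (send(from=D, to=B, msg='sync')): A:[tick] B:[sync] C:[ping] D:[]
After 8 (send(from=B, to=D, msg='pong')): A:[tick] B:[sync] C:[ping] D:[pong]
After 9 (send(from=A, to=D, msg='bye')): A:[tick] B:[sync] C:[ping] D:[pong,bye]
After 10 (process(B)): A:[tick] B:[] C:[ping] D:[pong,bye]
After 11 (process(A)): A:[] B:[] C:[ping] D:[pong,bye]
After 12 (process(A)): A:[] B:[] C:[ping] D:[pong,bye]
After 13 (send(from=B, to=D, msg='ack')): A:[] B:[] C:[ping] D:[pong,bye,ack]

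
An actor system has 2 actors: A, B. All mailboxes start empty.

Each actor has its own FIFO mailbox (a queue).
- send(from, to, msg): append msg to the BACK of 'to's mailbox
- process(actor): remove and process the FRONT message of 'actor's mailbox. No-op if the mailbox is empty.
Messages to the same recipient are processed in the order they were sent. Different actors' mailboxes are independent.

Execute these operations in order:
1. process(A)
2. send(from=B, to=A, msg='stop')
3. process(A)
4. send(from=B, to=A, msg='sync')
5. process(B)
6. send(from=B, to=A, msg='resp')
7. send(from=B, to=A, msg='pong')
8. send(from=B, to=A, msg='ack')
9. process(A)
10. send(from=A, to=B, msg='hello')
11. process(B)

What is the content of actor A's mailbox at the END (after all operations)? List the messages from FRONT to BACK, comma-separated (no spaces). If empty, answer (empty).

After 1 (process(A)): A:[] B:[]
After 2 (send(from=B, to=A, msg='stop')): A:[stop] B:[]
After 3 (process(A)): A:[] B:[]
After 4 (send(from=B, to=A, msg='sync')): A:[sync] B:[]
After 5 (process(B)): A:[sync] B:[]
After 6 (send(from=B, to=A, msg='resp')): A:[sync,resp] B:[]
After 7 (send(from=B, to=A, msg='pong')): A:[sync,resp,pong] B:[]
After 8 (send(from=B, to=A, msg='ack')): A:[sync,resp,pong,ack] B:[]
After 9 (process(A)): A:[resp,pong,ack] B:[]
After 10 (send(from=A, to=B, msg='hello')): A:[resp,pong,ack] B:[hello]
After 11 (process(B)): A:[resp,pong,ack] B:[]

Answer: resp,pong,ack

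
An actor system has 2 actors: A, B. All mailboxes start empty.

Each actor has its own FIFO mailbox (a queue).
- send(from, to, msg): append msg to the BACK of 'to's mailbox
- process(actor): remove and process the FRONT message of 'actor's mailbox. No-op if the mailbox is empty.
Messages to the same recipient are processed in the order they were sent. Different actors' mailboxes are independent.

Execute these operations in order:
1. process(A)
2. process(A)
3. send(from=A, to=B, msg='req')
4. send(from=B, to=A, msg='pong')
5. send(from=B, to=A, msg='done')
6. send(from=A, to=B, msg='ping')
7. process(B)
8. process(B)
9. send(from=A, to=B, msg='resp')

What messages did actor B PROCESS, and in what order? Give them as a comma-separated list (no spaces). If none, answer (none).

Answer: req,ping

Derivation:
After 1 (process(A)): A:[] B:[]
After 2 (process(A)): A:[] B:[]
After 3 (send(from=A, to=B, msg='req')): A:[] B:[req]
After 4 (send(from=B, to=A, msg='pong')): A:[pong] B:[req]
After 5 (send(from=B, to=A, msg='done')): A:[pong,done] B:[req]
After 6 (send(from=A, to=B, msg='ping')): A:[pong,done] B:[req,ping]
After 7 (process(B)): A:[pong,done] B:[ping]
After 8 (process(B)): A:[pong,done] B:[]
After 9 (send(from=A, to=B, msg='resp')): A:[pong,done] B:[resp]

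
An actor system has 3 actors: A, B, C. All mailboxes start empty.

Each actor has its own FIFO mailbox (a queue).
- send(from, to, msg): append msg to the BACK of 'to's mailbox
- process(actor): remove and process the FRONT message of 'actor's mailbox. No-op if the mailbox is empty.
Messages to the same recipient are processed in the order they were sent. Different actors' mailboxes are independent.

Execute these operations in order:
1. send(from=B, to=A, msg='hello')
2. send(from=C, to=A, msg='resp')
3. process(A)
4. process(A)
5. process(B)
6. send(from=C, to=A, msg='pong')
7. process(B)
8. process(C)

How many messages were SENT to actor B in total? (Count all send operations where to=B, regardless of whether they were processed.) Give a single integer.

Answer: 0

Derivation:
After 1 (send(from=B, to=A, msg='hello')): A:[hello] B:[] C:[]
After 2 (send(from=C, to=A, msg='resp')): A:[hello,resp] B:[] C:[]
After 3 (process(A)): A:[resp] B:[] C:[]
After 4 (process(A)): A:[] B:[] C:[]
After 5 (process(B)): A:[] B:[] C:[]
After 6 (send(from=C, to=A, msg='pong')): A:[pong] B:[] C:[]
After 7 (process(B)): A:[pong] B:[] C:[]
After 8 (process(C)): A:[pong] B:[] C:[]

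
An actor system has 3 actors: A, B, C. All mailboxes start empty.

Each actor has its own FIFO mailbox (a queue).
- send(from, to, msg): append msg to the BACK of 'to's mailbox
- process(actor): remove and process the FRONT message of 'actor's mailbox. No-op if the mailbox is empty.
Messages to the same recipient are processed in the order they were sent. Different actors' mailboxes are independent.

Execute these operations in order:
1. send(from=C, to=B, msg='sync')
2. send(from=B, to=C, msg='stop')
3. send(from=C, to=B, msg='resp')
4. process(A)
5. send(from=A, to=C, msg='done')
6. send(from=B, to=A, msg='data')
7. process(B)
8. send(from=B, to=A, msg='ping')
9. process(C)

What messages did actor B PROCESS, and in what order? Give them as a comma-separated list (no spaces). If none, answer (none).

After 1 (send(from=C, to=B, msg='sync')): A:[] B:[sync] C:[]
After 2 (send(from=B, to=C, msg='stop')): A:[] B:[sync] C:[stop]
After 3 (send(from=C, to=B, msg='resp')): A:[] B:[sync,resp] C:[stop]
After 4 (process(A)): A:[] B:[sync,resp] C:[stop]
After 5 (send(from=A, to=C, msg='done')): A:[] B:[sync,resp] C:[stop,done]
After 6 (send(from=B, to=A, msg='data')): A:[data] B:[sync,resp] C:[stop,done]
After 7 (process(B)): A:[data] B:[resp] C:[stop,done]
After 8 (send(from=B, to=A, msg='ping')): A:[data,ping] B:[resp] C:[stop,done]
After 9 (process(C)): A:[data,ping] B:[resp] C:[done]

Answer: sync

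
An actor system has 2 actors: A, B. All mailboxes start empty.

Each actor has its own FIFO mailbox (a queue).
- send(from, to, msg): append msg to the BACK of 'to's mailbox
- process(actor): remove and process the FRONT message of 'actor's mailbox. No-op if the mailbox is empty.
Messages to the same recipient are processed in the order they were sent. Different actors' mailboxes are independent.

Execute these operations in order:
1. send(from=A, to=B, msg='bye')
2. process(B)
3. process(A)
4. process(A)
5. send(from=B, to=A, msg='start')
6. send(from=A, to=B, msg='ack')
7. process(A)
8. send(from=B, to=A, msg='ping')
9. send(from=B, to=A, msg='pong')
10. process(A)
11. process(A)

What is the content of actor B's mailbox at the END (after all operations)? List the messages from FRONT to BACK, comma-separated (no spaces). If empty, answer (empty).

Answer: ack

Derivation:
After 1 (send(from=A, to=B, msg='bye')): A:[] B:[bye]
After 2 (process(B)): A:[] B:[]
After 3 (process(A)): A:[] B:[]
After 4 (process(A)): A:[] B:[]
After 5 (send(from=B, to=A, msg='start')): A:[start] B:[]
After 6 (send(from=A, to=B, msg='ack')): A:[start] B:[ack]
After 7 (process(A)): A:[] B:[ack]
After 8 (send(from=B, to=A, msg='ping')): A:[ping] B:[ack]
After 9 (send(from=B, to=A, msg='pong')): A:[ping,pong] B:[ack]
After 10 (process(A)): A:[pong] B:[ack]
After 11 (process(A)): A:[] B:[ack]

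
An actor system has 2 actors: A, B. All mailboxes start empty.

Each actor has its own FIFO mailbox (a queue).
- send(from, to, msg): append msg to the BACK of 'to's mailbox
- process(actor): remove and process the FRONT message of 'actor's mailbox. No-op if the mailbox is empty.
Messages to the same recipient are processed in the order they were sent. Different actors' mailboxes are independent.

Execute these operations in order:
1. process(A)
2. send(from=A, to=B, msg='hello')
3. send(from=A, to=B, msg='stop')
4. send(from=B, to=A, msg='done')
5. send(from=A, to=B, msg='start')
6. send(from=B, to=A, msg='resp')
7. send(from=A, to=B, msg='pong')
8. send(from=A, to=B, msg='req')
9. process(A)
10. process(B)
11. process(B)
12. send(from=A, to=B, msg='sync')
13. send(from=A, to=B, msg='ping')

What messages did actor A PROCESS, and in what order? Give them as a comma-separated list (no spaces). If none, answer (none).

Answer: done

Derivation:
After 1 (process(A)): A:[] B:[]
After 2 (send(from=A, to=B, msg='hello')): A:[] B:[hello]
After 3 (send(from=A, to=B, msg='stop')): A:[] B:[hello,stop]
After 4 (send(from=B, to=A, msg='done')): A:[done] B:[hello,stop]
After 5 (send(from=A, to=B, msg='start')): A:[done] B:[hello,stop,start]
After 6 (send(from=B, to=A, msg='resp')): A:[done,resp] B:[hello,stop,start]
After 7 (send(from=A, to=B, msg='pong')): A:[done,resp] B:[hello,stop,start,pong]
After 8 (send(from=A, to=B, msg='req')): A:[done,resp] B:[hello,stop,start,pong,req]
After 9 (process(A)): A:[resp] B:[hello,stop,start,pong,req]
After 10 (process(B)): A:[resp] B:[stop,start,pong,req]
After 11 (process(B)): A:[resp] B:[start,pong,req]
After 12 (send(from=A, to=B, msg='sync')): A:[resp] B:[start,pong,req,sync]
After 13 (send(from=A, to=B, msg='ping')): A:[resp] B:[start,pong,req,sync,ping]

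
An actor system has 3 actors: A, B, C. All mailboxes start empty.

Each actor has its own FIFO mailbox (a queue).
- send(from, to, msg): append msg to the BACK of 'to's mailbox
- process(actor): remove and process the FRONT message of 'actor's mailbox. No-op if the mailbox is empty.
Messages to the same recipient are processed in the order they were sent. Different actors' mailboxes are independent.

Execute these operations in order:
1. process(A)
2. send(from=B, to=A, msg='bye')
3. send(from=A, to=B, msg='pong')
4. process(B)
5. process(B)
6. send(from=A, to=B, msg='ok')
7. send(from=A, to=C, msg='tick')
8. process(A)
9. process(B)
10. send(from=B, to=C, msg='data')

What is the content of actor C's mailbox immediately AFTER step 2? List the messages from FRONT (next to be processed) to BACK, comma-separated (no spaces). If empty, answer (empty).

After 1 (process(A)): A:[] B:[] C:[]
After 2 (send(from=B, to=A, msg='bye')): A:[bye] B:[] C:[]

(empty)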